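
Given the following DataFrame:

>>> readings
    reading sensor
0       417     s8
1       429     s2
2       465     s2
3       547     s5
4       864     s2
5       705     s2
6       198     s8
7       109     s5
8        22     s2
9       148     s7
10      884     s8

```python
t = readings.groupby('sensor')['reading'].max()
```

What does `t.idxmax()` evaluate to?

s8

group by sensor, max of reading:
sensor
s2    864
s5    547
s7    148
s8    884
Name: reading, dtype: int64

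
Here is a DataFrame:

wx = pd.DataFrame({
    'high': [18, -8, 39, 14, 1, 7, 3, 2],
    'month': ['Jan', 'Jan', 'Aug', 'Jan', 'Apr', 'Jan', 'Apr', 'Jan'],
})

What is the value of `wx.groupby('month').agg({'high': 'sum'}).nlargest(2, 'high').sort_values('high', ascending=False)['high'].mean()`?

36.0

group by month, sum of high:
       high
month      
Apr       4
Aug      39
Jan      33
take 2 rows with largest high:
       high
month      
Aug      39
Jan      33
sort by high descending:
       high
month      
Aug      39
Jan      33
Taking the mean of column 'high' gives 36.0.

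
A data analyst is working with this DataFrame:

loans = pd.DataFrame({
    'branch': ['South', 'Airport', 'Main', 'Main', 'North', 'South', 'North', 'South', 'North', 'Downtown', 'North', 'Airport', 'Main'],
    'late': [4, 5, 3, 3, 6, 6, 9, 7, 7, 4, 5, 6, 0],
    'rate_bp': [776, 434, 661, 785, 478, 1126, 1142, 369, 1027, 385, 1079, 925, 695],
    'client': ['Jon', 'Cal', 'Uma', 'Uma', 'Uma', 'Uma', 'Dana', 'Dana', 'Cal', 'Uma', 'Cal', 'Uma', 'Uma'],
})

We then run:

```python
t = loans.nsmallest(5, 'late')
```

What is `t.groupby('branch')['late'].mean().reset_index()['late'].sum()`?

take 5 rows with smallest late:
      branch  late  rate_bp client
12      Main     0      695    Uma
2       Main     3      661    Uma
3       Main     3      785    Uma
0      South     4      776    Jon
9   Downtown     4      385    Uma
group by branch, mean of late:
branch
Downtown    4.0
Main        2.0
South       4.0
Name: late, dtype: float64
reset_index():
     branch  late
0  Downtown   4.0
1      Main   2.0
2     South   4.0

10.0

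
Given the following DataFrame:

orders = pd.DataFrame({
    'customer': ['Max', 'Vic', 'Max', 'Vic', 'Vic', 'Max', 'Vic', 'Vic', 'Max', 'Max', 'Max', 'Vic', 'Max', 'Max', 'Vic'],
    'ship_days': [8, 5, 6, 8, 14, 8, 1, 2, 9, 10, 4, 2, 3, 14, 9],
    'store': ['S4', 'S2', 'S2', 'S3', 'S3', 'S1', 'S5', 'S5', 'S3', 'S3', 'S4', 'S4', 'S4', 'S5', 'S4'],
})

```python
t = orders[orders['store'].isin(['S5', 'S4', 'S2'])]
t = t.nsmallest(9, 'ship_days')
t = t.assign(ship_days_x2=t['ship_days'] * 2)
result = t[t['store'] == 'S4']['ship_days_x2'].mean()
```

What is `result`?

10.4

filter rows where store in ['S5', 'S4', 'S2']:
   customer  ship_days store
0       Max          8    S4
1       Vic          5    S2
2       Max          6    S2
6       Vic          1    S5
7       Vic          2    S5
10      Max          4    S4
11      Vic          2    S4
12      Max          3    S4
13      Max         14    S5
14      Vic          9    S4
take 9 rows with smallest ship_days:
   customer  ship_days store
6       Vic          1    S5
7       Vic          2    S5
11      Vic          2    S4
12      Max          3    S4
10      Max          4    S4
1       Vic          5    S2
2       Max          6    S2
0       Max          8    S4
14      Vic          9    S4
add column ship_days_x2 = t['ship_days'] * 2:
   customer  ship_days store  ship_days_x2
6       Vic          1    S5             2
7       Vic          2    S5             4
11      Vic          2    S4             4
12      Max          3    S4             6
10      Max          4    S4             8
1       Vic          5    S2            10
2       Max          6    S2            12
0       Max          8    S4            16
14      Vic          9    S4            18
filter rows where store == 'S4':
   customer  ship_days store  ship_days_x2
11      Vic          2    S4             4
12      Max          3    S4             6
10      Max          4    S4             8
0       Max          8    S4            16
14      Vic          9    S4            18
The mean of column 'ship_days_x2' is 10.4.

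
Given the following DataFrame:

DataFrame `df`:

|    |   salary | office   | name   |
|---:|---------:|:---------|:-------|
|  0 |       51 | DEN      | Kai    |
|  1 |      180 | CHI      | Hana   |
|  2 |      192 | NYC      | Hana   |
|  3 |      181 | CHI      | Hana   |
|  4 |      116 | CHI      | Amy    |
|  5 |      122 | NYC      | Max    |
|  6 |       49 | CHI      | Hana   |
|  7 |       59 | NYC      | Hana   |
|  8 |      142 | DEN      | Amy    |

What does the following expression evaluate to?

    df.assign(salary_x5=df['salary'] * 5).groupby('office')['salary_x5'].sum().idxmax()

CHI

add column salary_x5 = df['salary'] * 5:
   salary office  name  salary_x5
0      51    DEN   Kai        255
1     180    CHI  Hana        900
2     192    NYC  Hana        960
3     181    CHI  Hana        905
4     116    CHI   Amy        580
5     122    NYC   Max        610
6      49    CHI  Hana        245
7      59    NYC  Hana        295
8     142    DEN   Amy        710
group by office, sum of salary_x5:
office
CHI    2630
DEN     965
NYC    1865
Name: salary_x5, dtype: int64
The label with the largest value is CHI.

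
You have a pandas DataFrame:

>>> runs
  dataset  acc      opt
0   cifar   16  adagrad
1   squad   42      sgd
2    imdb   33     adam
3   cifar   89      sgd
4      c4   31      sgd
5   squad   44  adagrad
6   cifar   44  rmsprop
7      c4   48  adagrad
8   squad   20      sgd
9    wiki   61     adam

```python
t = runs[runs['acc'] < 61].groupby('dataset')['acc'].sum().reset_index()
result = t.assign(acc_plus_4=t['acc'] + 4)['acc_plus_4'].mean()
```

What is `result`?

filter rows where acc < 61:
  dataset  acc      opt
0   cifar   16  adagrad
1   squad   42      sgd
2    imdb   33     adam
4      c4   31      sgd
5   squad   44  adagrad
6   cifar   44  rmsprop
7      c4   48  adagrad
8   squad   20      sgd
group by dataset, sum of acc:
dataset
c4        79
cifar     60
imdb      33
squad    106
Name: acc, dtype: int64
reset_index():
  dataset  acc
0      c4   79
1   cifar   60
2    imdb   33
3   squad  106
add column acc_plus_4 = t['acc'] + 4:
  dataset  acc  acc_plus_4
0      c4   79          83
1   cifar   60          64
2    imdb   33          37
3   squad  106         110

73.5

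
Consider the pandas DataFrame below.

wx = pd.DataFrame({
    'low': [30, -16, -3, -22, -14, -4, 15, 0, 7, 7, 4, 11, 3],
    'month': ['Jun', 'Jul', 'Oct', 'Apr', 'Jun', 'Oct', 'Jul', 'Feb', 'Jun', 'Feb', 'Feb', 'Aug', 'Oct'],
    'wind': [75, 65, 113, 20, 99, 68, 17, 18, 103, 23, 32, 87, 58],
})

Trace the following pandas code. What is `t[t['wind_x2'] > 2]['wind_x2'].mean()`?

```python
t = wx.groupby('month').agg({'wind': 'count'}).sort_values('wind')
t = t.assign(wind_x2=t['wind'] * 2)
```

group by month, count of wind:
       wind
month      
Apr       1
Aug       1
Feb       3
Jul       2
Jun       3
Oct       3
sort by wind:
       wind
month      
Apr       1
Aug       1
Jul       2
Feb       3
Jun       3
Oct       3
add column wind_x2 = t['wind'] * 2:
       wind  wind_x2
month               
Apr       1        2
Aug       1        2
Jul       2        4
Feb       3        6
Jun       3        6
Oct       3        6
filter rows where wind_x2 > 2:
       wind  wind_x2
month               
Jul       2        4
Feb       3        6
Jun       3        6
Oct       3        6

5.5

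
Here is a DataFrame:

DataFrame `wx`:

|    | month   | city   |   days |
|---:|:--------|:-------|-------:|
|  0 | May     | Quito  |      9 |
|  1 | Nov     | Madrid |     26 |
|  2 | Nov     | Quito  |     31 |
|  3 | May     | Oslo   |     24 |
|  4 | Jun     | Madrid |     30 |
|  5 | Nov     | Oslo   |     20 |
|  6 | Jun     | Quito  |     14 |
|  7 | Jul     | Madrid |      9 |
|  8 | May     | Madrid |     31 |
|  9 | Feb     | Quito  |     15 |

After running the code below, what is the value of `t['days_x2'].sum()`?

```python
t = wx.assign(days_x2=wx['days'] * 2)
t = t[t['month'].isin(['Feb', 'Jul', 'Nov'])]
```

202

add column days_x2 = wx['days'] * 2:
  month    city  days  days_x2
0   May   Quito     9       18
1   Nov  Madrid    26       52
2   Nov   Quito    31       62
3   May    Oslo    24       48
4   Jun  Madrid    30       60
5   Nov    Oslo    20       40
6   Jun   Quito    14       28
7   Jul  Madrid     9       18
8   May  Madrid    31       62
9   Feb   Quito    15       30
filter rows where month in ['Feb', 'Jul', 'Nov']:
  month    city  days  days_x2
1   Nov  Madrid    26       52
2   Nov   Quito    31       62
5   Nov    Oslo    20       40
7   Jul  Madrid     9       18
9   Feb   Quito    15       30
Finally, sum of column 'days_x2' = 202.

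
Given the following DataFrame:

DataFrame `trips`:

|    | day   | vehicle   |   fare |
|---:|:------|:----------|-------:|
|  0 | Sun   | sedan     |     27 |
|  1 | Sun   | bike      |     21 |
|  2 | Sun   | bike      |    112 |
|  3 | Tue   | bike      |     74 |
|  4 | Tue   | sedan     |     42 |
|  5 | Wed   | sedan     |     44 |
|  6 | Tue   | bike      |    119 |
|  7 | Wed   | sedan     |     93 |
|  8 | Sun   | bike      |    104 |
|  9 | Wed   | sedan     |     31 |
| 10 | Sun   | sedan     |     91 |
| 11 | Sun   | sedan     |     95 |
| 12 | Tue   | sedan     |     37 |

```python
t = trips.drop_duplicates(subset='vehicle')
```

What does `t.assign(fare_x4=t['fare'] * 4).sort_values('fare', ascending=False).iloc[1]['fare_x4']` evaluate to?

84

drop duplicate vehicle (keep=first):
   day vehicle  fare
0  Sun   sedan    27
1  Sun    bike    21
add column fare_x4 = t['fare'] * 4:
   day vehicle  fare  fare_x4
0  Sun   sedan    27      108
1  Sun    bike    21       84
sort by fare descending:
   day vehicle  fare  fare_x4
0  Sun   sedan    27      108
1  Sun    bike    21       84
Reading off the value at position 1, column 'fare_x4', we get 84.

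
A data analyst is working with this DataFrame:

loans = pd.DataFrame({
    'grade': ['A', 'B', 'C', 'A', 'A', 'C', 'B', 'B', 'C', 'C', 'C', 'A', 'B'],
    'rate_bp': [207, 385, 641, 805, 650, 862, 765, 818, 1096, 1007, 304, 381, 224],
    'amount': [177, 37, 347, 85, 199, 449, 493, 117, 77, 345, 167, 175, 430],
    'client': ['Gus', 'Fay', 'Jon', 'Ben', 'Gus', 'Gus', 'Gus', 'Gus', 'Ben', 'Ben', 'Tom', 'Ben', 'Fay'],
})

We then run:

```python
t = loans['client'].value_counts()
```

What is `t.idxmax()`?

value_counts of client:
client
Gus    5
Ben    4
Fay    2
Jon    1
Tom    1
Name: count, dtype: int64
label with the largest value → Gus

Gus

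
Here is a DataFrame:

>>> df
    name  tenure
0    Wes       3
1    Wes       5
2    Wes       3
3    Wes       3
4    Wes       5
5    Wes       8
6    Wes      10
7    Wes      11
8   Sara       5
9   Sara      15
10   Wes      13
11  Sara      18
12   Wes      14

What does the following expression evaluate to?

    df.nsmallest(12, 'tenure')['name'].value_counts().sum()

12

take 12 rows with smallest tenure:
    name  tenure
0    Wes       3
2    Wes       3
3    Wes       3
1    Wes       5
4    Wes       5
8   Sara       5
5    Wes       8
6    Wes      10
7    Wes      11
10   Wes      13
12   Wes      14
9   Sara      15
value_counts of name:
name
Wes     10
Sara     2
Name: count, dtype: int64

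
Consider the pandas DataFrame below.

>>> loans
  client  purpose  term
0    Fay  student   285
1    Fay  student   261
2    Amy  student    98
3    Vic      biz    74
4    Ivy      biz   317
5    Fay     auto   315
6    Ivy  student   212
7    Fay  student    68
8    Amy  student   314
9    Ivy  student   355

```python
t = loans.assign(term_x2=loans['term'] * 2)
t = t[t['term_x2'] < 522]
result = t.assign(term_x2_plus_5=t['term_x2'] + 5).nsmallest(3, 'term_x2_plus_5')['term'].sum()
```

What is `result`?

240

add column term_x2 = loans['term'] * 2:
  client  purpose  term  term_x2
0    Fay  student   285      570
1    Fay  student   261      522
2    Amy  student    98      196
3    Vic      biz    74      148
4    Ivy      biz   317      634
5    Fay     auto   315      630
6    Ivy  student   212      424
7    Fay  student    68      136
8    Amy  student   314      628
9    Ivy  student   355      710
filter rows where term_x2 < 522:
  client  purpose  term  term_x2
2    Amy  student    98      196
3    Vic      biz    74      148
6    Ivy  student   212      424
7    Fay  student    68      136
add column term_x2_plus_5 = t['term_x2'] + 5:
  client  purpose  term  term_x2  term_x2_plus_5
2    Amy  student    98      196             201
3    Vic      biz    74      148             153
6    Ivy  student   212      424             429
7    Fay  student    68      136             141
take 3 rows with smallest term_x2_plus_5:
  client  purpose  term  term_x2  term_x2_plus_5
7    Fay  student    68      136             141
3    Vic      biz    74      148             153
2    Amy  student    98      196             201
Reading off the sum of column 'term', we get 240.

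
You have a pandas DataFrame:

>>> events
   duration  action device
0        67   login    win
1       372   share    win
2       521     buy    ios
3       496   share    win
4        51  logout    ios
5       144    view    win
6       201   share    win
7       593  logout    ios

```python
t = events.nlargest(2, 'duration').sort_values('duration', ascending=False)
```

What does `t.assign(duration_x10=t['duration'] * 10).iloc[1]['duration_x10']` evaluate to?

5210

take 2 rows with largest duration:
   duration  action device
7       593  logout    ios
2       521     buy    ios
sort by duration descending:
   duration  action device
7       593  logout    ios
2       521     buy    ios
add column duration_x10 = t['duration'] * 10:
   duration  action device  duration_x10
7       593  logout    ios          5930
2       521     buy    ios          5210
Taking the value at position 1, column 'duration_x10' gives 5210.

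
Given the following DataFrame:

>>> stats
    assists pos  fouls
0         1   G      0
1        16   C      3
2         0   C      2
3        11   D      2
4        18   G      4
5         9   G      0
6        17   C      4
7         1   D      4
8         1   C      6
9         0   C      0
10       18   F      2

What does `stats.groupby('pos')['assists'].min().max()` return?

group by pos, min of assists:
pos
C     0
D     1
F    18
G     1
Name: assists, dtype: int64
Reading off the max of the resulting series, we get 18.

18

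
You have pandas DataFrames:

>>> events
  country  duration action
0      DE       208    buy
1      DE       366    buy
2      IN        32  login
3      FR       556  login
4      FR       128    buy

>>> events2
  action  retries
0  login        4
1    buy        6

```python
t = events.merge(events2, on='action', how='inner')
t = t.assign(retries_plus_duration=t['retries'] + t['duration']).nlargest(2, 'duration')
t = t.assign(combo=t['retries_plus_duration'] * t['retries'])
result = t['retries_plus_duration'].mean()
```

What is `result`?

466.0

merge on 'action' (how='inner') → 5 rows:
  country  duration action  retries
0      DE       208    buy        6
1      DE       366    buy        6
2      IN        32  login        4
3      FR       556  login        4
4      FR       128    buy        6
add column retries_plus_duration = t['retries'] + t['duration']:
  country  duration action  retries  retries_plus_duration
0      DE       208    buy        6                    214
1      DE       366    buy        6                    372
2      IN        32  login        4                     36
3      FR       556  login        4                    560
4      FR       128    buy        6                    134
take 2 rows with largest duration:
  country  duration action  retries  retries_plus_duration
3      FR       556  login        4                    560
1      DE       366    buy        6                    372
add column combo = t['retries_plus_duration'] * t['retries']:
  country  duration action  retries  retries_plus_duration  combo
3      FR       556  login        4                    560   2240
1      DE       366    buy        6                    372   2232
So mean() = 466.0.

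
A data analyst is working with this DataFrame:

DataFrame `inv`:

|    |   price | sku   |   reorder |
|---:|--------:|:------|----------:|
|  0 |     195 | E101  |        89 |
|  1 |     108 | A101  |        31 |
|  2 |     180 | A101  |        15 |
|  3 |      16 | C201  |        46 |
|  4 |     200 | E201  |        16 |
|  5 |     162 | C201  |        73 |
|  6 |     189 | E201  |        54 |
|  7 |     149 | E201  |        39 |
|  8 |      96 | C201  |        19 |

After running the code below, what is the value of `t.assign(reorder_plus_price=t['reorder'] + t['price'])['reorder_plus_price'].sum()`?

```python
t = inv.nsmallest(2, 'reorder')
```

411

take 2 rows with smallest reorder:
   price   sku  reorder
2    180  A101       15
4    200  E201       16
add column reorder_plus_price = t['reorder'] + t['price']:
   price   sku  reorder  reorder_plus_price
2    180  A101       15                 195
4    200  E201       16                 216
Finally, sum of column 'reorder_plus_price' = 411.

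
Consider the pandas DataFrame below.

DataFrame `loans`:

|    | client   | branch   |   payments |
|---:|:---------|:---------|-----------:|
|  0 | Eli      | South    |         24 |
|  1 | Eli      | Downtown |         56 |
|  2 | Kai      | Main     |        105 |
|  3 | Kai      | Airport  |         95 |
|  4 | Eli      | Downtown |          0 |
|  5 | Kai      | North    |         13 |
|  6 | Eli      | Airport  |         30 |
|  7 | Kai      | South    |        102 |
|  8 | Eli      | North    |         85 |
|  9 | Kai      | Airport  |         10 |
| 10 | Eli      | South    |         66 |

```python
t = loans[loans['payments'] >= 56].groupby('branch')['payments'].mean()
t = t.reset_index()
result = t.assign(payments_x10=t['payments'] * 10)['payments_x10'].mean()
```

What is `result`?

850.0

filter rows where payments >= 56:
   client    branch  payments
1     Eli  Downtown        56
2     Kai      Main       105
3     Kai   Airport        95
7     Kai     South       102
8     Eli     North        85
10    Eli     South        66
group by branch, mean of payments:
branch
Airport      95.0
Downtown     56.0
Main        105.0
North        85.0
South        84.0
Name: payments, dtype: float64
reset_index():
     branch  payments
0   Airport      95.0
1  Downtown      56.0
2      Main     105.0
3     North      85.0
4     South      84.0
add column payments_x10 = t['payments'] * 10:
     branch  payments  payments_x10
0   Airport      95.0         950.0
1  Downtown      56.0         560.0
2      Main     105.0        1050.0
3     North      85.0         850.0
4     South      84.0         840.0
Finally, mean of column 'payments_x10' = 850.0.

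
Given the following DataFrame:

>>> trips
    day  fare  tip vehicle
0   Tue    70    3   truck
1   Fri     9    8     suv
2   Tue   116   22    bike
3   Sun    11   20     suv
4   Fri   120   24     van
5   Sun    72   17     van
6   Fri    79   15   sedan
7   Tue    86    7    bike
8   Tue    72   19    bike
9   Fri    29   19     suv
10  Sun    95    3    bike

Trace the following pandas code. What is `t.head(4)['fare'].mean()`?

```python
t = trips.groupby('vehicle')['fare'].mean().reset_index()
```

64.3958333333

group by vehicle, mean of fare:
vehicle
bike     92.250000
sedan    79.000000
suv      16.333333
truck    70.000000
van      96.000000
Name: fare, dtype: float64
reset_index():
  vehicle       fare
0    bike  92.250000
1   sedan  79.000000
2     suv  16.333333
3   truck  70.000000
4     van  96.000000
take first 4 rows:
  vehicle       fare
0    bike  92.250000
1   sedan  79.000000
2     suv  16.333333
3   truck  70.000000
Finally, mean of column 'fare' = 64.3958333333.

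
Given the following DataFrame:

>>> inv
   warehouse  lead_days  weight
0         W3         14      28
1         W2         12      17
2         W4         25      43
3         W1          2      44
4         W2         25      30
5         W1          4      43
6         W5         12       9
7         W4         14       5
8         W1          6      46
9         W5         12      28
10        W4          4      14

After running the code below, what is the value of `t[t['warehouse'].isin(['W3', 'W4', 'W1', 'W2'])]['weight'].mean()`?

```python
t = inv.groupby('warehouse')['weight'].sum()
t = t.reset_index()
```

67.5

group by warehouse, sum of weight:
warehouse
W1    133
W2     47
W3     28
W4     62
W5     37
Name: weight, dtype: int64
reset_index():
  warehouse  weight
0        W1     133
1        W2      47
2        W3      28
3        W4      62
4        W5      37
filter rows where warehouse in ['W3', 'W4', 'W1', 'W2']:
  warehouse  weight
0        W1     133
1        W2      47
2        W3      28
3        W4      62
Then the mean of column 'weight': 67.5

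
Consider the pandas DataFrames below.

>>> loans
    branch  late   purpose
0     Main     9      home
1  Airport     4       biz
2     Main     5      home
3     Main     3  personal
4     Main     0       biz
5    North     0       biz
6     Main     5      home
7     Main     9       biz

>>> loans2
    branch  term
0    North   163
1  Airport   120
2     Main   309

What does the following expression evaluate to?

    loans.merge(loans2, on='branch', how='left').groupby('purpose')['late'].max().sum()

merge on 'branch' (how='left') → 8 rows:
    branch  late   purpose  term
0     Main     9      home   309
1  Airport     4       biz   120
2     Main     5      home   309
3     Main     3  personal   309
4     Main     0       biz   309
5    North     0       biz   163
6     Main     5      home   309
7     Main     9       biz   309
group by purpose, max of late:
purpose
biz         9
home        9
personal    3
Name: late, dtype: int64

21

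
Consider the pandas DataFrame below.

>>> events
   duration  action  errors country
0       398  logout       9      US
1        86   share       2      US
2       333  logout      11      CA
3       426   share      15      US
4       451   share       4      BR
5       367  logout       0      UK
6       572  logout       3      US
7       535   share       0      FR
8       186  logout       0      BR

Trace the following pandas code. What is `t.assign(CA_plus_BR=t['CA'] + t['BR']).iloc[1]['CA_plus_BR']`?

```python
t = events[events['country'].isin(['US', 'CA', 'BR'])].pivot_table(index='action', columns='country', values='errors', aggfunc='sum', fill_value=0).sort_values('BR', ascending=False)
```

11

filter rows where country in ['US', 'CA', 'BR']:
   duration  action  errors country
0       398  logout       9      US
1        86   share       2      US
2       333  logout      11      CA
3       426   share      15      US
4       451   share       4      BR
6       572  logout       3      US
8       186  logout       0      BR
pivot: rows=action, cols=country, sum(errors):
country  BR  CA  US
action             
logout    0  11  12
share     4   0  17
sort by BR descending:
country  BR  CA  US
action             
share     4   0  17
logout    0  11  12
add column CA_plus_BR = t['CA'] + t['BR']:
country  BR  CA  US  CA_plus_BR
action                         
share     4   0  17           4
logout    0  11  12          11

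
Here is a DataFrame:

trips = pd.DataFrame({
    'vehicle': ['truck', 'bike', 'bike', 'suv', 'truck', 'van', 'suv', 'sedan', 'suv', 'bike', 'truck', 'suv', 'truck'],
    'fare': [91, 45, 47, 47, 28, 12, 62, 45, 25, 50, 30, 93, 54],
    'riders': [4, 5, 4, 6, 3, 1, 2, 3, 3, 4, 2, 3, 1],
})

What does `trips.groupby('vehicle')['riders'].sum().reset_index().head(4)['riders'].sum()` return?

group by vehicle, sum of riders:
vehicle
bike     13
sedan     3
suv      14
truck    10
van       1
Name: riders, dtype: int64
reset_index():
  vehicle  riders
0    bike      13
1   sedan       3
2     suv      14
3   truck      10
4     van       1
take first 4 rows:
  vehicle  riders
0    bike      13
1   sedan       3
2     suv      14
3   truck      10

40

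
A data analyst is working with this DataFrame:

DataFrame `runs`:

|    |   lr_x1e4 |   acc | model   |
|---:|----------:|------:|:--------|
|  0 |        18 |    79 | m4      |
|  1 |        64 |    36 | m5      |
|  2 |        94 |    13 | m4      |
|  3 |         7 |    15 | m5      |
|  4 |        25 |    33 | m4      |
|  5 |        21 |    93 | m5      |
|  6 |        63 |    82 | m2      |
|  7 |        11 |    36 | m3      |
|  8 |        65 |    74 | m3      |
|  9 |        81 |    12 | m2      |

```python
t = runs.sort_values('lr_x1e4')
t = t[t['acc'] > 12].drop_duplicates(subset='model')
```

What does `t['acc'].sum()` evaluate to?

sort by lr_x1e4:
   lr_x1e4  acc model
3        7   15    m5
7       11   36    m3
0       18   79    m4
5       21   93    m5
4       25   33    m4
6       63   82    m2
1       64   36    m5
8       65   74    m3
9       81   12    m2
2       94   13    m4
filter rows where acc > 12:
   lr_x1e4  acc model
3        7   15    m5
7       11   36    m3
0       18   79    m4
5       21   93    m5
4       25   33    m4
6       63   82    m2
1       64   36    m5
8       65   74    m3
2       94   13    m4
drop duplicate model (keep=first):
   lr_x1e4  acc model
3        7   15    m5
7       11   36    m3
0       18   79    m4
6       63   82    m2

212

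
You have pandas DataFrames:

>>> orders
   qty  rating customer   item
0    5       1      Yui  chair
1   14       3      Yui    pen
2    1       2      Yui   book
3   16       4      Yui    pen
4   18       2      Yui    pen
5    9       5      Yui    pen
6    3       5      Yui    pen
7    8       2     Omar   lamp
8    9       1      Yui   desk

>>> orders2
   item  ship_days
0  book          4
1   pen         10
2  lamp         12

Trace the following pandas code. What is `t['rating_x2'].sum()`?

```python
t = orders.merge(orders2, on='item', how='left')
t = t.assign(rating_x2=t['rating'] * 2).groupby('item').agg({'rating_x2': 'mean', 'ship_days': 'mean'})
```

19.6

merge on 'item' (how='left') → 9 rows:
   qty  rating customer   item  ship_days
0    5       1      Yui  chair        NaN
1   14       3      Yui    pen       10.0
2    1       2      Yui   book        4.0
3   16       4      Yui    pen       10.0
4   18       2      Yui    pen       10.0
5    9       5      Yui    pen       10.0
6    3       5      Yui    pen       10.0
7    8       2     Omar   lamp       12.0
8    9       1      Yui   desk        NaN
add column rating_x2 = t['rating'] * 2:
   qty  rating customer   item  ship_days  rating_x2
0    5       1      Yui  chair        NaN          2
1   14       3      Yui    pen       10.0          6
2    1       2      Yui   book        4.0          4
3   16       4      Yui    pen       10.0          8
4   18       2      Yui    pen       10.0          4
5    9       5      Yui    pen       10.0         10
6    3       5      Yui    pen       10.0         10
7    8       2     Omar   lamp       12.0          4
8    9       1      Yui   desk        NaN          2
group by item: mean(rating_x2), mean(ship_days):
       rating_x2  ship_days
item                       
book         4.0        4.0
chair        2.0        NaN
desk         2.0        NaN
lamp         4.0       12.0
pen          7.6       10.0
Then the sum of column 'rating_x2': 19.6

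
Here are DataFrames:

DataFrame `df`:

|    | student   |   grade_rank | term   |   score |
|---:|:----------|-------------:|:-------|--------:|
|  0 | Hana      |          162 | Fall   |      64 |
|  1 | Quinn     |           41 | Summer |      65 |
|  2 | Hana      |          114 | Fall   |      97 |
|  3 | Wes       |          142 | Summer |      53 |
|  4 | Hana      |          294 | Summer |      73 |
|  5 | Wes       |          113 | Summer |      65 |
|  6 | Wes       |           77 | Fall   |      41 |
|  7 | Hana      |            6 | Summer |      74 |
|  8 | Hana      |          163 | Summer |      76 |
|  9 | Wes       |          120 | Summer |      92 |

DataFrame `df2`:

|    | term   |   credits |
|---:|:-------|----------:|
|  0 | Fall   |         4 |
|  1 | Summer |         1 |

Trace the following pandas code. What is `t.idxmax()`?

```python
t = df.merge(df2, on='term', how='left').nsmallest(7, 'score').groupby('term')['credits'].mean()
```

merge on 'term' (how='left') → 10 rows:
  student  grade_rank    term  score  credits
0    Hana         162    Fall     64        4
1   Quinn          41  Summer     65        1
2    Hana         114    Fall     97        4
3     Wes         142  Summer     53        1
4    Hana         294  Summer     73        1
5     Wes         113  Summer     65        1
6     Wes          77    Fall     41        4
7    Hana           6  Summer     74        1
8    Hana         163  Summer     76        1
9     Wes         120  Summer     92        1
take 7 rows with smallest score:
  student  grade_rank    term  score  credits
6     Wes          77    Fall     41        4
3     Wes         142  Summer     53        1
0    Hana         162    Fall     64        4
1   Quinn          41  Summer     65        1
5     Wes         113  Summer     65        1
4    Hana         294  Summer     73        1
7    Hana           6  Summer     74        1
group by term, mean of credits:
term
Fall      4.0
Summer    1.0
Name: credits, dtype: float64
So idxmax() = Fall.

Fall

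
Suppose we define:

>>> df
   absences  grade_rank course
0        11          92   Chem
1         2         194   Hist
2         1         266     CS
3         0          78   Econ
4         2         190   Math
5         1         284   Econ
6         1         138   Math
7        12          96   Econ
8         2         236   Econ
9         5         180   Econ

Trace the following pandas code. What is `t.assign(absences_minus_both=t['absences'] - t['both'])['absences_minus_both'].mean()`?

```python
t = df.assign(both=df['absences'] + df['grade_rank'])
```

-175.4

add column both = df['absences'] + df['grade_rank']:
   absences  grade_rank course  both
0        11          92   Chem   103
1         2         194   Hist   196
2         1         266     CS   267
3         0          78   Econ    78
4         2         190   Math   192
5         1         284   Econ   285
6         1         138   Math   139
7        12          96   Econ   108
8         2         236   Econ   238
9         5         180   Econ   185
add column absences_minus_both = t['absences'] - t['both']:
   absences  grade_rank course  both  absences_minus_both
0        11          92   Chem   103                  -92
1         2         194   Hist   196                 -194
2         1         266     CS   267                 -266
3         0          78   Econ    78                  -78
4         2         190   Math   192                 -190
5         1         284   Econ   285                 -284
6         1         138   Math   139                 -138
7        12          96   Econ   108                  -96
8         2         236   Econ   238                 -236
9         5         180   Econ   185                 -180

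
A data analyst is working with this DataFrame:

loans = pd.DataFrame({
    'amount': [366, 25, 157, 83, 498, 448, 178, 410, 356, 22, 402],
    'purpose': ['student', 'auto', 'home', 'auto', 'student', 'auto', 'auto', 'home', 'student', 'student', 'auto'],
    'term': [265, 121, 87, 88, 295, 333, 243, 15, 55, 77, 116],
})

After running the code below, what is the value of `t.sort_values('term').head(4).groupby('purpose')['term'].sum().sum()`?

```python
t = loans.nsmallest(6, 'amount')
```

take 6 rows with smallest amount:
   amount  purpose  term
9      22  student    77
1      25     auto   121
3      83     auto    88
2     157     home    87
6     178     auto   243
8     356  student    55
sort by term:
   amount  purpose  term
8     356  student    55
9      22  student    77
2     157     home    87
3      83     auto    88
1      25     auto   121
6     178     auto   243
take first 4 rows:
   amount  purpose  term
8     356  student    55
9      22  student    77
2     157     home    87
3      83     auto    88
group by purpose, sum of term:
purpose
auto        88
home        87
student    132
Name: term, dtype: int64
sum of the resulting series → 307

307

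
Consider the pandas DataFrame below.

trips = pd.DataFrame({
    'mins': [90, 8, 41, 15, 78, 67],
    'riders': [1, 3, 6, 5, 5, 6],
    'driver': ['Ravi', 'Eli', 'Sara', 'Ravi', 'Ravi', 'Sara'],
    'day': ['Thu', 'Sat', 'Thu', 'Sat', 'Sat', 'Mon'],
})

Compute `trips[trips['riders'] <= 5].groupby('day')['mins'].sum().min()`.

filter rows where riders <= 5:
   mins  riders driver  day
0    90       1   Ravi  Thu
1     8       3    Eli  Sat
3    15       5   Ravi  Sat
4    78       5   Ravi  Sat
group by day, sum of mins:
day
Sat    101
Thu     90
Name: mins, dtype: int64
The min of the resulting series is 90.

90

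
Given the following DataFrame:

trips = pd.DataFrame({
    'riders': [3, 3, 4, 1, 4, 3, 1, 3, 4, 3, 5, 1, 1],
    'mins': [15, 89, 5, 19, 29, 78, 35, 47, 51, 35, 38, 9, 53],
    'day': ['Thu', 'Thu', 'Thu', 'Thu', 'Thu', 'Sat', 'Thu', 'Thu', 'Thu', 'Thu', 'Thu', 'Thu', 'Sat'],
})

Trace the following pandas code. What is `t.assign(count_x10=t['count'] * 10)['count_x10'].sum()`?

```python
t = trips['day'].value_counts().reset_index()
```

130

value_counts of day:
day
Thu    11
Sat     2
Name: count, dtype: int64
reset_index():
   day  count
0  Thu     11
1  Sat      2
add column count_x10 = t['count'] * 10:
   day  count  count_x10
0  Thu     11        110
1  Sat      2         20
Then the sum of column 'count_x10': 130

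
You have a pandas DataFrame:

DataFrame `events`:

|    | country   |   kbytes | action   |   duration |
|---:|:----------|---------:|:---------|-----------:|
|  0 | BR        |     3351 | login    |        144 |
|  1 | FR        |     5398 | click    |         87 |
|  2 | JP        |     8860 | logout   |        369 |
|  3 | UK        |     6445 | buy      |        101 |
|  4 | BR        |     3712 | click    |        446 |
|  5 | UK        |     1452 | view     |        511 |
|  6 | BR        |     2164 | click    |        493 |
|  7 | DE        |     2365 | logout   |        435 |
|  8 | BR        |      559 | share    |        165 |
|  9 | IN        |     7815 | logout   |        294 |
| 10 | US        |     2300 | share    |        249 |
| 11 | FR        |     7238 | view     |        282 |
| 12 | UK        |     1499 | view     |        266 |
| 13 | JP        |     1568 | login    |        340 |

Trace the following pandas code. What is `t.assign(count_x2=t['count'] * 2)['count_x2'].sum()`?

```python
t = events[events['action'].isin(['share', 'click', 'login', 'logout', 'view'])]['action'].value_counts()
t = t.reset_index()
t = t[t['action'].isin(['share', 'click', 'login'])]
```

filter rows where action in ['share', 'click', 'login', 'logout', 'view']:
   country  kbytes  action  duration
0       BR    3351   login       144
1       FR    5398   click        87
2       JP    8860  logout       369
4       BR    3712   click       446
5       UK    1452    view       511
6       BR    2164   click       493
7       DE    2365  logout       435
8       BR     559   share       165
9       IN    7815  logout       294
10      US    2300   share       249
11      FR    7238    view       282
12      UK    1499    view       266
13      JP    1568   login       340
value_counts of action:
action
click     3
logout    3
view      3
login     2
share     2
Name: count, dtype: int64
reset_index():
   action  count
0   click      3
1  logout      3
2    view      3
3   login      2
4   share      2
filter rows where action in ['share', 'click', 'login']:
  action  count
0  click      3
3  login      2
4  share      2
add column count_x2 = t['count'] * 2:
  action  count  count_x2
0  click      3         6
3  login      2         4
4  share      2         4
Reading off the sum of column 'count_x2', we get 14.

14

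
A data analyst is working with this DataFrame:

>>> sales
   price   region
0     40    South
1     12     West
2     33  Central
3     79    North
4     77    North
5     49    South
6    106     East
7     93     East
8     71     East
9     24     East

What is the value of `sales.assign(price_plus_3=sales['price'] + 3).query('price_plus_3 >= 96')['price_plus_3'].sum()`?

add column price_plus_3 = sales['price'] + 3:
   price   region  price_plus_3
0     40    South            43
1     12     West            15
2     33  Central            36
3     79    North            82
4     77    North            80
5     49    South            52
6    106     East           109
7     93     East            96
8     71     East            74
9     24     East            27
filter rows where price_plus_3 >= 96:
   price region  price_plus_3
6    106   East           109
7     93   East            96
Hence 205.

205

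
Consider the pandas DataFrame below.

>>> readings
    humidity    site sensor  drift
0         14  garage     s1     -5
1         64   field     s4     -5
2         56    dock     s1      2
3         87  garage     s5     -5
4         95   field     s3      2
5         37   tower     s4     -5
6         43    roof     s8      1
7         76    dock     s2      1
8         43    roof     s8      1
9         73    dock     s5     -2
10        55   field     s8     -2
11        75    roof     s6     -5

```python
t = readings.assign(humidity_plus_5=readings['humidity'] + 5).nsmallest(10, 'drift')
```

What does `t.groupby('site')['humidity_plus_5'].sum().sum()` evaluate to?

617

add column humidity_plus_5 = readings['humidity'] + 5:
    humidity    site sensor  drift  humidity_plus_5
0         14  garage     s1     -5               19
1         64   field     s4     -5               69
2         56    dock     s1      2               61
3         87  garage     s5     -5               92
4         95   field     s3      2              100
5         37   tower     s4     -5               42
6         43    roof     s8      1               48
7         76    dock     s2      1               81
8         43    roof     s8      1               48
9         73    dock     s5     -2               78
10        55   field     s8     -2               60
11        75    roof     s6     -5               80
take 10 rows with smallest drift:
    humidity    site sensor  drift  humidity_plus_5
0         14  garage     s1     -5               19
1         64   field     s4     -5               69
3         87  garage     s5     -5               92
5         37   tower     s4     -5               42
11        75    roof     s6     -5               80
9         73    dock     s5     -2               78
10        55   field     s8     -2               60
6         43    roof     s8      1               48
7         76    dock     s2      1               81
8         43    roof     s8      1               48
group by site, sum of humidity_plus_5:
site
dock      159
field     129
garage    111
roof      176
tower      42
Name: humidity_plus_5, dtype: int64
Then the sum of the resulting series: 617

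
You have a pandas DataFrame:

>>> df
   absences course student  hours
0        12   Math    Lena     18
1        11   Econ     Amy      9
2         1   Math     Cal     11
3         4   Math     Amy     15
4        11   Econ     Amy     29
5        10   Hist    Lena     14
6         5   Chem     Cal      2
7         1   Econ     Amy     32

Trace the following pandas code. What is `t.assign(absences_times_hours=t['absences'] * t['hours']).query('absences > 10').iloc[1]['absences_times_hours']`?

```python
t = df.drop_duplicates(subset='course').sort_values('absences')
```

drop duplicate course (keep=first):
   absences course student  hours
0        12   Math    Lena     18
1        11   Econ     Amy      9
5        10   Hist    Lena     14
6         5   Chem     Cal      2
sort by absences:
   absences course student  hours
6         5   Chem     Cal      2
5        10   Hist    Lena     14
1        11   Econ     Amy      9
0        12   Math    Lena     18
add column absences_times_hours = t['absences'] * t['hours']:
   absences course student  hours  absences_times_hours
6         5   Chem     Cal      2                    10
5        10   Hist    Lena     14                   140
1        11   Econ     Amy      9                    99
0        12   Math    Lena     18                   216
filter rows where absences > 10:
   absences course student  hours  absences_times_hours
1        11   Econ     Amy      9                    99
0        12   Math    Lena     18                   216

216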